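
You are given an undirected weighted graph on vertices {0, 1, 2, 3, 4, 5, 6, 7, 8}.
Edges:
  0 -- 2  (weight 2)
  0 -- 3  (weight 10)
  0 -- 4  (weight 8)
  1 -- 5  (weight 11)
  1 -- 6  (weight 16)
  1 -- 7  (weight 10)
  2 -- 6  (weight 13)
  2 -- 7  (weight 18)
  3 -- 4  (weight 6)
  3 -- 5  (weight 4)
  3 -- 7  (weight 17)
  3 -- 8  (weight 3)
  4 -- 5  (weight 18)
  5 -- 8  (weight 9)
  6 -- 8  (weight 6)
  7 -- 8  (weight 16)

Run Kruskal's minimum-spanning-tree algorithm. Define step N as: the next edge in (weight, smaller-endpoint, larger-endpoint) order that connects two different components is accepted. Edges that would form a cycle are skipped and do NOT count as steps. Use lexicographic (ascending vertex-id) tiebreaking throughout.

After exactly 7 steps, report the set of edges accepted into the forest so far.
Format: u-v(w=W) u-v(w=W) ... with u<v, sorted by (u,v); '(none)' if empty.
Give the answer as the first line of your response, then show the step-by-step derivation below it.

0-2(w=2) 0-4(w=8) 1-7(w=10) 3-4(w=6) 3-5(w=4) 3-8(w=3) 6-8(w=6)

step 1: add edge 0-2 (w=2); MST = {0-2(w=2)}
step 2: add edge 3-8 (w=3); MST = {0-2(w=2) 3-8(w=3)}
step 3: add edge 3-5 (w=4); MST = {0-2(w=2) 3-5(w=4) 3-8(w=3)}
step 4: add edge 3-4 (w=6); MST = {0-2(w=2) 3-4(w=6) 3-5(w=4) 3-8(w=3)}
step 5: add edge 6-8 (w=6); MST = {0-2(w=2) 3-4(w=6) 3-5(w=4) 3-8(w=3) 6-8(w=6)}
step 6: add edge 0-4 (w=8); MST = {0-2(w=2) 0-4(w=8) 3-4(w=6) 3-5(w=4) 3-8(w=3) 6-8(w=6)}
step 7: add edge 1-7 (w=10); MST = {0-2(w=2) 0-4(w=8) 1-7(w=10) 3-4(w=6) 3-5(w=4) 3-8(w=3) 6-8(w=6)}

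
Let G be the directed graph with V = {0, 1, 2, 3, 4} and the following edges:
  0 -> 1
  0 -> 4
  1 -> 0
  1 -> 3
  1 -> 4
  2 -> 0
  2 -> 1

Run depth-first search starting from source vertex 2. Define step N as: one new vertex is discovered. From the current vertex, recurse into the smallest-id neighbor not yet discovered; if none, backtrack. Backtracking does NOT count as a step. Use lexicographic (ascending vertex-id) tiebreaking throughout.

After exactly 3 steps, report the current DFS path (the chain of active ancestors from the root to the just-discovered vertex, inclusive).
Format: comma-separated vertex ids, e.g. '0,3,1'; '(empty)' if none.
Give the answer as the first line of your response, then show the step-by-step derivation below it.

2,0,1

step 1: discover 2; path=2; order=2
step 2: discover 0; path=2>0; order=2,0
step 3: discover 1; path=2>0>1; order=2,0,1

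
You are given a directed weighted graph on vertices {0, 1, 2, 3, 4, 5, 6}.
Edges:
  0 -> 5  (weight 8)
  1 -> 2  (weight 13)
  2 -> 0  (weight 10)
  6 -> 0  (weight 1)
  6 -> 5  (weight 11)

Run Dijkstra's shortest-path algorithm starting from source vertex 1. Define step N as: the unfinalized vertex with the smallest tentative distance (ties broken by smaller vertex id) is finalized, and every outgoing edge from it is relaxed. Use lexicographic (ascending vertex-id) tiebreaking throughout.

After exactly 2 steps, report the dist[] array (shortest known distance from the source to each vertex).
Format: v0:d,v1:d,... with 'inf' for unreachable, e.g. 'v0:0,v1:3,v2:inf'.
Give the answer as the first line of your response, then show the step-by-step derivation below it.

v0:23,v1:0,v2:13,v3:inf,v4:inf,v5:inf,v6:inf

step 1: dist = v0:inf,v1:0,v2:13,v3:inf,v4:inf,v5:inf,v6:inf
step 2: dist = v0:23,v1:0,v2:13,v3:inf,v4:inf,v5:inf,v6:inf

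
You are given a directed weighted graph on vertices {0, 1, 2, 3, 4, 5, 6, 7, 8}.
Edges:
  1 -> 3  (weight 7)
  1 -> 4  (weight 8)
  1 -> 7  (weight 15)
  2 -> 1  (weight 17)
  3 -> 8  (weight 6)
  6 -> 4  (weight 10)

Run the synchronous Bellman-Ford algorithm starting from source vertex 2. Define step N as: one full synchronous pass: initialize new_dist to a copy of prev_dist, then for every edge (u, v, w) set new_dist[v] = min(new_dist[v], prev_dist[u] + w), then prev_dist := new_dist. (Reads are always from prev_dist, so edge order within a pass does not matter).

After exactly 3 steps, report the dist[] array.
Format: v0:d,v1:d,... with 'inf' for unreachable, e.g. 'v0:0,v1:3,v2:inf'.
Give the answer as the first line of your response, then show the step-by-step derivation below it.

v0:inf,v1:17,v2:0,v3:24,v4:25,v5:inf,v6:inf,v7:32,v8:30

step 1: dist = v0:inf,v1:17,v2:0,v3:inf,v4:inf,v5:inf,v6:inf,v7:inf,v8:inf
step 2: dist = v0:inf,v1:17,v2:0,v3:24,v4:25,v5:inf,v6:inf,v7:32,v8:inf
step 3: dist = v0:inf,v1:17,v2:0,v3:24,v4:25,v5:inf,v6:inf,v7:32,v8:30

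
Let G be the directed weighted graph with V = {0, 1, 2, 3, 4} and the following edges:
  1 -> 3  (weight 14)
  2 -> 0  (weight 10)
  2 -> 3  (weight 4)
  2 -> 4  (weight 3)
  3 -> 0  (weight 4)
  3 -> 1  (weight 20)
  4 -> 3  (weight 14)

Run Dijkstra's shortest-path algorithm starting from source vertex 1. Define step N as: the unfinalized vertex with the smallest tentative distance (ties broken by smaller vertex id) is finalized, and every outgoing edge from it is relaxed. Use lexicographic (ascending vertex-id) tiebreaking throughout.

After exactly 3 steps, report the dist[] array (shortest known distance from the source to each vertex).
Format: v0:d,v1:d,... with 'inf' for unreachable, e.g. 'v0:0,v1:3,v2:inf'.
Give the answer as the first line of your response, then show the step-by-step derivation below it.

v0:18,v1:0,v2:inf,v3:14,v4:inf

step 1: dist = v0:inf,v1:0,v2:inf,v3:14,v4:inf
step 2: dist = v0:18,v1:0,v2:inf,v3:14,v4:inf
step 3: dist = v0:18,v1:0,v2:inf,v3:14,v4:inf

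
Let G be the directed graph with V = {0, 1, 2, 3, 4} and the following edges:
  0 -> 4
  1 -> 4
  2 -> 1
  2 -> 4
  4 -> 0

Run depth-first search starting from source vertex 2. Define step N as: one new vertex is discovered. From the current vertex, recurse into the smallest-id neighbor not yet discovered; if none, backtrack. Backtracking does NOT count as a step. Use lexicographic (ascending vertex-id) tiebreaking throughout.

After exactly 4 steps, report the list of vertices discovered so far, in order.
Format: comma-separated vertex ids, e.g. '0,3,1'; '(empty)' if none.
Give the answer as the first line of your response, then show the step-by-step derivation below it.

2,1,4,0

step 1: discover 2; path=2; order=2
step 2: discover 1; path=2>1; order=2,1
step 3: discover 4; path=2>1>4; order=2,1,4
step 4: discover 0; path=2>1>4>0; order=2,1,4,0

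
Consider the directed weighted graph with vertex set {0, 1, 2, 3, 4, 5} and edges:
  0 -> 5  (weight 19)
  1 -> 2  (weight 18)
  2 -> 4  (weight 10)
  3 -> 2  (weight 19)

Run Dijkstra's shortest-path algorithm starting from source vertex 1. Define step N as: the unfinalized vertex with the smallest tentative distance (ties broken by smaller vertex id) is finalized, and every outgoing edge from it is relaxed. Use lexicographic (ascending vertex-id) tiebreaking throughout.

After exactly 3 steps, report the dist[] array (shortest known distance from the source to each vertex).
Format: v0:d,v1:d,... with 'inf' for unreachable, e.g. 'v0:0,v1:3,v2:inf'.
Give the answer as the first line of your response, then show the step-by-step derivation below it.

v0:inf,v1:0,v2:18,v3:inf,v4:28,v5:inf

step 1: dist = v0:inf,v1:0,v2:18,v3:inf,v4:inf,v5:inf
step 2: dist = v0:inf,v1:0,v2:18,v3:inf,v4:28,v5:inf
step 3: dist = v0:inf,v1:0,v2:18,v3:inf,v4:28,v5:inf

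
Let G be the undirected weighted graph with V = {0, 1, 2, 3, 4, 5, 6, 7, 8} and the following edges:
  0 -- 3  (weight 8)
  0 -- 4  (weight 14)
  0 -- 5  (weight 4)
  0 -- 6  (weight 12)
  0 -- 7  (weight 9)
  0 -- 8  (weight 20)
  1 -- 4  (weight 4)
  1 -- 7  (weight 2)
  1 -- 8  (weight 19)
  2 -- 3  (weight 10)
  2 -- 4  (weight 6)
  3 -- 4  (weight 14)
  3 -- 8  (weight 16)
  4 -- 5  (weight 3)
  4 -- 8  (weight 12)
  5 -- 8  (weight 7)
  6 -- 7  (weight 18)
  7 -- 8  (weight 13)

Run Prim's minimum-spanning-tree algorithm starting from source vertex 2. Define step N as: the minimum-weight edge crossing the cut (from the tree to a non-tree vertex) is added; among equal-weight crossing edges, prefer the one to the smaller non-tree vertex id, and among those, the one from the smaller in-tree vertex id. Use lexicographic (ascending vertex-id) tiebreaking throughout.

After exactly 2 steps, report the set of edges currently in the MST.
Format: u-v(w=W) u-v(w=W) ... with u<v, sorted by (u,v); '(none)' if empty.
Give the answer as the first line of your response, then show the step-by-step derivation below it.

2-4(w=6) 4-5(w=3)

step 1: add edge 2-4 (w=6); MST = {2-4(w=6)}
step 2: add edge 4-5 (w=3); MST = {2-4(w=6) 4-5(w=3)}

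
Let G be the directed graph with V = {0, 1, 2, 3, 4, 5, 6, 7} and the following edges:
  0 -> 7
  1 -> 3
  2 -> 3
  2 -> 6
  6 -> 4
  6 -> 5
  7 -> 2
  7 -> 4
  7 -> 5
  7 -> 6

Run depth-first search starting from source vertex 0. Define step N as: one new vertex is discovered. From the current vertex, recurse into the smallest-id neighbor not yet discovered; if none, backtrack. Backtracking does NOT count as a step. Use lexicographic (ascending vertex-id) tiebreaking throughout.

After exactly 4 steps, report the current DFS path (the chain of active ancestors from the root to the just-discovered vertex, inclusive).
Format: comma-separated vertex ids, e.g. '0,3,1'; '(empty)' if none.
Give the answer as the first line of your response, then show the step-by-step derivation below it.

0,7,2,3

step 1: discover 0; path=0; order=0
step 2: discover 7; path=0>7; order=0,7
step 3: discover 2; path=0>7>2; order=0,7,2
step 4: discover 3; path=0>7>2>3; order=0,7,2,3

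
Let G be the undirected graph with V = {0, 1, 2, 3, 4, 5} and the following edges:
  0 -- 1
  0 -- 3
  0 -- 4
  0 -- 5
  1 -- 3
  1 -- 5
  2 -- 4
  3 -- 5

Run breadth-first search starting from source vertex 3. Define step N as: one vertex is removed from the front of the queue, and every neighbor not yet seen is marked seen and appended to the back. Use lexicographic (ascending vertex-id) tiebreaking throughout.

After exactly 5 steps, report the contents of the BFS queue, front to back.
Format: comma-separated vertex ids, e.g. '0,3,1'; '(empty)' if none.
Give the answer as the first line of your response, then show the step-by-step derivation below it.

2

step 1: dequeue 3; queue=[0,1,5]; order=3
step 2: dequeue 0; queue=[1,5,4]; order=3,0
step 3: dequeue 1; queue=[5,4]; order=3,0,1
step 4: dequeue 5; queue=[4]; order=3,0,1,5
step 5: dequeue 4; queue=[2]; order=3,0,1,5,4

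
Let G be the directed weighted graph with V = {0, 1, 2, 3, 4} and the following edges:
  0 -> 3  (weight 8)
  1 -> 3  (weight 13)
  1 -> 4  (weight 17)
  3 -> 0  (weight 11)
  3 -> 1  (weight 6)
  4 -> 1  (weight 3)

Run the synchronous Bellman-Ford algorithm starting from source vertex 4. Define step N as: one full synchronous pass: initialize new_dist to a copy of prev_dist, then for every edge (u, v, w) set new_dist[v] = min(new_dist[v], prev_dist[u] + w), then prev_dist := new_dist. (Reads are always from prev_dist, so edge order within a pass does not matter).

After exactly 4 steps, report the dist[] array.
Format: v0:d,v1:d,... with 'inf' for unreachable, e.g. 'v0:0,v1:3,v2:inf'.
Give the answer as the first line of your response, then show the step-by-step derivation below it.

v0:27,v1:3,v2:inf,v3:16,v4:0

step 1: dist = v0:inf,v1:3,v2:inf,v3:inf,v4:0
step 2: dist = v0:inf,v1:3,v2:inf,v3:16,v4:0
step 3: dist = v0:27,v1:3,v2:inf,v3:16,v4:0
step 4: dist = v0:27,v1:3,v2:inf,v3:16,v4:0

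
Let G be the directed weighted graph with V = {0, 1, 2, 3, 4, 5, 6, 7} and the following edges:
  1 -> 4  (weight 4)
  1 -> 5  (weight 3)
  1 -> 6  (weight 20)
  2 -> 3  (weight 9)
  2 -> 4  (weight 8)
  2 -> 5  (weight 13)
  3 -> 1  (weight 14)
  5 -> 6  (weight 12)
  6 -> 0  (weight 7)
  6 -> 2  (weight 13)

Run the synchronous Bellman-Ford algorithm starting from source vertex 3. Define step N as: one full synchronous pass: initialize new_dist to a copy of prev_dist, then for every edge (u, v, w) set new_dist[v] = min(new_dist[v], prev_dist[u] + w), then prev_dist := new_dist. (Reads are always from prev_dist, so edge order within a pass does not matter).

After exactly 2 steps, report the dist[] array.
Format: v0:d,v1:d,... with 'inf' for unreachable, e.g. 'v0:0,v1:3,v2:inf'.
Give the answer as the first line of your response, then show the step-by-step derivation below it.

v0:inf,v1:14,v2:inf,v3:0,v4:18,v5:17,v6:34,v7:inf

step 1: dist = v0:inf,v1:14,v2:inf,v3:0,v4:inf,v5:inf,v6:inf,v7:inf
step 2: dist = v0:inf,v1:14,v2:inf,v3:0,v4:18,v5:17,v6:34,v7:inf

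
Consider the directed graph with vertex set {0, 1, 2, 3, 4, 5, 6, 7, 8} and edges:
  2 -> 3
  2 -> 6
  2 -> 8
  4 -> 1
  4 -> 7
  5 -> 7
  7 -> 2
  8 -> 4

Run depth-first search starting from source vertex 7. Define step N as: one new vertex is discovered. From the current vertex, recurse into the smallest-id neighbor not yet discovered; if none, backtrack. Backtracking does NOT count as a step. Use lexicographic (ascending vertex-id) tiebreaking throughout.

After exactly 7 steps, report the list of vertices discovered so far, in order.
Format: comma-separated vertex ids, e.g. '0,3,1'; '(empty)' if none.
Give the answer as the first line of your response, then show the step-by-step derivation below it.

7,2,3,6,8,4,1

step 1: discover 7; path=7; order=7
step 2: discover 2; path=7>2; order=7,2
step 3: discover 3; path=7>2>3; order=7,2,3
step 4: discover 6; path=7>2>6; order=7,2,3,6
step 5: discover 8; path=7>2>8; order=7,2,3,6,8
step 6: discover 4; path=7>2>8>4; order=7,2,3,6,8,4
step 7: discover 1; path=7>2>8>4>1; order=7,2,3,6,8,4,1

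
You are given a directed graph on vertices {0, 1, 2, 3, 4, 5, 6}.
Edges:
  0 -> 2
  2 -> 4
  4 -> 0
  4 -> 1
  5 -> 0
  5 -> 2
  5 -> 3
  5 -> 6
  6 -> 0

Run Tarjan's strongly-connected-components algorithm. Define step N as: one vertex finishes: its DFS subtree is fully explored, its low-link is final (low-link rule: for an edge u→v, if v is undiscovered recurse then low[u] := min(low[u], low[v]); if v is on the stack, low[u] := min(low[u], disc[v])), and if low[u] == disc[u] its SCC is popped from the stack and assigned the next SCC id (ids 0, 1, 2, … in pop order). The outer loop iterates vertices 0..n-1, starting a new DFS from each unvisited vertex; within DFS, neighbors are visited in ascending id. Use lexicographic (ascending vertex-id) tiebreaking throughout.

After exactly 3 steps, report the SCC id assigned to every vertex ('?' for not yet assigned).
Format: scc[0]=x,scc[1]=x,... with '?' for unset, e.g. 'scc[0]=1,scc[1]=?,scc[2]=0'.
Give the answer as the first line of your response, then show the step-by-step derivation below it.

scc[0]=?,scc[1]=0,scc[2]=?,scc[3]=?,scc[4]=?,scc[5]=?,scc[6]=?

step 1: low=(low[0]=0,low[1]=3,low[2]=1,low[3]=?,low[4]=0,low[5]=?,low[6]=?); scc=(scc[0]=?,scc[1]=0,scc[2]=?,scc[3]=?,scc[4]=?,scc[5]=?,scc[6]=?)
step 2: low=(low[0]=0,low[1]=3,low[2]=1,low[3]=?,low[4]=0,low[5]=?,low[6]=?); scc=(scc[0]=?,scc[1]=0,scc[2]=?,scc[3]=?,scc[4]=?,scc[5]=?,scc[6]=?)
step 3: low=(low[0]=0,low[1]=3,low[2]=0,low[3]=?,low[4]=0,low[5]=?,low[6]=?); scc=(scc[0]=?,scc[1]=0,scc[2]=?,scc[3]=?,scc[4]=?,scc[5]=?,scc[6]=?)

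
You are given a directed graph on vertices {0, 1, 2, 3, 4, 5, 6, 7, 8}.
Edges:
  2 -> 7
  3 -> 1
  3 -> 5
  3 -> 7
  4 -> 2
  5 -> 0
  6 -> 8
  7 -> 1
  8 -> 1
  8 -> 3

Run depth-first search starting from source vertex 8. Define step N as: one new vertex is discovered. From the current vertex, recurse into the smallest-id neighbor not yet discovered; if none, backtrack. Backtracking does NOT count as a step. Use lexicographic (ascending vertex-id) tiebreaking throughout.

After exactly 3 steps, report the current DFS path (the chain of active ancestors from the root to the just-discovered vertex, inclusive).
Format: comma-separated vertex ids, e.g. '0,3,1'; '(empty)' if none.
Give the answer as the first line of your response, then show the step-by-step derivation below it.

8,3

step 1: discover 8; path=8; order=8
step 2: discover 1; path=8>1; order=8,1
step 3: discover 3; path=8>3; order=8,1,3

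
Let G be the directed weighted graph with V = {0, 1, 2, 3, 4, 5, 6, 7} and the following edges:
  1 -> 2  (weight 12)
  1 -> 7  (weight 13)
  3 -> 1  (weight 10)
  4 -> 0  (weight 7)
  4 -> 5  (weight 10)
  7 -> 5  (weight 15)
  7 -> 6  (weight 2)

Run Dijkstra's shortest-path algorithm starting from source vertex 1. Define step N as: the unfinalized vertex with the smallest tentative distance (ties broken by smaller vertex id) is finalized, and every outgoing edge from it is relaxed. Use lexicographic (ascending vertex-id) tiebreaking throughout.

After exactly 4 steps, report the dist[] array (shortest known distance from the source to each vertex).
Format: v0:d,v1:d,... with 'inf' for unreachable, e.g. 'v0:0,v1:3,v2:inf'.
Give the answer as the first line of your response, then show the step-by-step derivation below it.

v0:inf,v1:0,v2:12,v3:inf,v4:inf,v5:28,v6:15,v7:13

step 1: dist = v0:inf,v1:0,v2:12,v3:inf,v4:inf,v5:inf,v6:inf,v7:13
step 2: dist = v0:inf,v1:0,v2:12,v3:inf,v4:inf,v5:inf,v6:inf,v7:13
step 3: dist = v0:inf,v1:0,v2:12,v3:inf,v4:inf,v5:28,v6:15,v7:13
step 4: dist = v0:inf,v1:0,v2:12,v3:inf,v4:inf,v5:28,v6:15,v7:13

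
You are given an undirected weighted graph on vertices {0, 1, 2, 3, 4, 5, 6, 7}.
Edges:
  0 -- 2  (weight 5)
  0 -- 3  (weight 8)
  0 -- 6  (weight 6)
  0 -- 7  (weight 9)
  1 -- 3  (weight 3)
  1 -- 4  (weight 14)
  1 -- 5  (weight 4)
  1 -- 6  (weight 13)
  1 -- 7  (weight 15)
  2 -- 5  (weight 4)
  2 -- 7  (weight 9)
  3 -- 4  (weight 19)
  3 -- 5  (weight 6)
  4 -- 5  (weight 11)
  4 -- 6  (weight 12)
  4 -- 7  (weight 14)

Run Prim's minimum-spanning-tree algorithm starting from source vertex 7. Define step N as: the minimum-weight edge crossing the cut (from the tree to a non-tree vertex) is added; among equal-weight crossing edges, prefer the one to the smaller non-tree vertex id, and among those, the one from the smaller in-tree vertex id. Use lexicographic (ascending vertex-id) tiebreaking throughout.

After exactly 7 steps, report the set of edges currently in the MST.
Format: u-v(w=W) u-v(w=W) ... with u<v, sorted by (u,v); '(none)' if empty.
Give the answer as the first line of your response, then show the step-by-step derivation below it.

0-2(w=5) 0-6(w=6) 0-7(w=9) 1-3(w=3) 1-5(w=4) 2-5(w=4) 4-5(w=11)

step 1: add edge 0-7 (w=9); MST = {0-7(w=9)}
step 2: add edge 0-2 (w=5); MST = {0-2(w=5) 0-7(w=9)}
step 3: add edge 2-5 (w=4); MST = {0-2(w=5) 0-7(w=9) 2-5(w=4)}
step 4: add edge 1-5 (w=4); MST = {0-2(w=5) 0-7(w=9) 1-5(w=4) 2-5(w=4)}
step 5: add edge 1-3 (w=3); MST = {0-2(w=5) 0-7(w=9) 1-3(w=3) 1-5(w=4) 2-5(w=4)}
step 6: add edge 0-6 (w=6); MST = {0-2(w=5) 0-6(w=6) 0-7(w=9) 1-3(w=3) 1-5(w=4) 2-5(w=4)}
step 7: add edge 4-5 (w=11); MST = {0-2(w=5) 0-6(w=6) 0-7(w=9) 1-3(w=3) 1-5(w=4) 2-5(w=4) 4-5(w=11)}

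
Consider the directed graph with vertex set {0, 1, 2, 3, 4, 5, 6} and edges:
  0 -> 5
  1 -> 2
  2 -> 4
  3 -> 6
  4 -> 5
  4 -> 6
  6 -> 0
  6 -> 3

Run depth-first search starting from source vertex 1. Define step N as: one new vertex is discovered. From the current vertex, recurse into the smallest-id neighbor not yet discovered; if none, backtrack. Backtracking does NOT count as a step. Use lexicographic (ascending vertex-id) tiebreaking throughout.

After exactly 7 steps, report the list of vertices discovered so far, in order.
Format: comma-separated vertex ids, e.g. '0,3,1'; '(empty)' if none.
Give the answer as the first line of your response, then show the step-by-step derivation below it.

1,2,4,5,6,0,3

step 1: discover 1; path=1; order=1
step 2: discover 2; path=1>2; order=1,2
step 3: discover 4; path=1>2>4; order=1,2,4
step 4: discover 5; path=1>2>4>5; order=1,2,4,5
step 5: discover 6; path=1>2>4>6; order=1,2,4,5,6
step 6: discover 0; path=1>2>4>6>0; order=1,2,4,5,6,0
step 7: discover 3; path=1>2>4>6>3; order=1,2,4,5,6,0,3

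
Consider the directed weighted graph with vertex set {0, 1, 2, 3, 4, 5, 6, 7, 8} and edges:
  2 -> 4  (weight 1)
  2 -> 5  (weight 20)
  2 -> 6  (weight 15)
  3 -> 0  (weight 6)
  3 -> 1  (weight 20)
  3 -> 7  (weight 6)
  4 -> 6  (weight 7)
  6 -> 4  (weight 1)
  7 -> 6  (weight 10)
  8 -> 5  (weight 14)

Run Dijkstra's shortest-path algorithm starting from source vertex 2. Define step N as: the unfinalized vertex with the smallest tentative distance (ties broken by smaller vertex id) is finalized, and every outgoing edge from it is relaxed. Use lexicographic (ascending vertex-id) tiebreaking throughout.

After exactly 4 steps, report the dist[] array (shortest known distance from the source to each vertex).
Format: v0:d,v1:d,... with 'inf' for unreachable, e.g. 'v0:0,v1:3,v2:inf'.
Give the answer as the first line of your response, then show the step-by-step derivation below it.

v0:inf,v1:inf,v2:0,v3:inf,v4:1,v5:20,v6:8,v7:inf,v8:inf

step 1: dist = v0:inf,v1:inf,v2:0,v3:inf,v4:1,v5:20,v6:15,v7:inf,v8:inf
step 2: dist = v0:inf,v1:inf,v2:0,v3:inf,v4:1,v5:20,v6:8,v7:inf,v8:inf
step 3: dist = v0:inf,v1:inf,v2:0,v3:inf,v4:1,v5:20,v6:8,v7:inf,v8:inf
step 4: dist = v0:inf,v1:inf,v2:0,v3:inf,v4:1,v5:20,v6:8,v7:inf,v8:inf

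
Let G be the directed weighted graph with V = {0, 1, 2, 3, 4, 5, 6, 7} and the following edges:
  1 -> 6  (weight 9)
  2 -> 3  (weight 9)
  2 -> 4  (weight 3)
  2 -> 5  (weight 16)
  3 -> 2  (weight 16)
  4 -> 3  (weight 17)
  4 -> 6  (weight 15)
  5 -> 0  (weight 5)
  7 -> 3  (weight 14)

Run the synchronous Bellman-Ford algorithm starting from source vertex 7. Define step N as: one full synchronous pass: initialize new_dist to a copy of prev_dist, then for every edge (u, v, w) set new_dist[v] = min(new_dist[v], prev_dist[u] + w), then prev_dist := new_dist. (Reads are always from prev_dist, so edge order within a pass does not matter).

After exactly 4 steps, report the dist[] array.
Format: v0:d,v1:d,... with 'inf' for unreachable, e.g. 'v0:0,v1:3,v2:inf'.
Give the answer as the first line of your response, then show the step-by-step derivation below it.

v0:51,v1:inf,v2:30,v3:14,v4:33,v5:46,v6:48,v7:0

step 1: dist = v0:inf,v1:inf,v2:inf,v3:14,v4:inf,v5:inf,v6:inf,v7:0
step 2: dist = v0:inf,v1:inf,v2:30,v3:14,v4:inf,v5:inf,v6:inf,v7:0
step 3: dist = v0:inf,v1:inf,v2:30,v3:14,v4:33,v5:46,v6:inf,v7:0
step 4: dist = v0:51,v1:inf,v2:30,v3:14,v4:33,v5:46,v6:48,v7:0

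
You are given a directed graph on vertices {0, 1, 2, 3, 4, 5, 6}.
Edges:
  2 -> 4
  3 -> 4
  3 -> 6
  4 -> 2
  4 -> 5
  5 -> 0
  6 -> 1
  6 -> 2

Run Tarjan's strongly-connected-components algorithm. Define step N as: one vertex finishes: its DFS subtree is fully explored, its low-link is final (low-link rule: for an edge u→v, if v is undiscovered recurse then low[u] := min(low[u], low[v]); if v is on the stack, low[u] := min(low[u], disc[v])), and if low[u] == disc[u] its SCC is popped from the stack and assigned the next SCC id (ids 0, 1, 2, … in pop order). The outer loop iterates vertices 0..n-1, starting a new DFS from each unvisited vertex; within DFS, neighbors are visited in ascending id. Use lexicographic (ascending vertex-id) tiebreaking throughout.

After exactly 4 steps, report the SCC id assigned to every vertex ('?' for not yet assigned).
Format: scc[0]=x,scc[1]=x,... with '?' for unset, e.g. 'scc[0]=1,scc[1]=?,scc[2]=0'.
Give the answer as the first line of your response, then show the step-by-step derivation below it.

scc[0]=0,scc[1]=1,scc[2]=?,scc[3]=?,scc[4]=?,scc[5]=2,scc[6]=?

step 1: low=(low[0]=0,low[1]=?,low[2]=?,low[3]=?,low[4]=?,low[5]=?,low[6]=?); scc=(scc[0]=0,scc[1]=?,scc[2]=?,scc[3]=?,scc[4]=?,scc[5]=?,scc[6]=?)
step 2: low=(low[0]=0,low[1]=1,low[2]=?,low[3]=?,low[4]=?,low[5]=?,low[6]=?); scc=(scc[0]=0,scc[1]=1,scc[2]=?,scc[3]=?,scc[4]=?,scc[5]=?,scc[6]=?)
step 3: low=(low[0]=0,low[1]=1,low[2]=2,low[3]=?,low[4]=2,low[5]=4,low[6]=?); scc=(scc[0]=0,scc[1]=1,scc[2]=?,scc[3]=?,scc[4]=?,scc[5]=2,scc[6]=?)
step 4: low=(low[0]=0,low[1]=1,low[2]=2,low[3]=?,low[4]=2,low[5]=4,low[6]=?); scc=(scc[0]=0,scc[1]=1,scc[2]=?,scc[3]=?,scc[4]=?,scc[5]=2,scc[6]=?)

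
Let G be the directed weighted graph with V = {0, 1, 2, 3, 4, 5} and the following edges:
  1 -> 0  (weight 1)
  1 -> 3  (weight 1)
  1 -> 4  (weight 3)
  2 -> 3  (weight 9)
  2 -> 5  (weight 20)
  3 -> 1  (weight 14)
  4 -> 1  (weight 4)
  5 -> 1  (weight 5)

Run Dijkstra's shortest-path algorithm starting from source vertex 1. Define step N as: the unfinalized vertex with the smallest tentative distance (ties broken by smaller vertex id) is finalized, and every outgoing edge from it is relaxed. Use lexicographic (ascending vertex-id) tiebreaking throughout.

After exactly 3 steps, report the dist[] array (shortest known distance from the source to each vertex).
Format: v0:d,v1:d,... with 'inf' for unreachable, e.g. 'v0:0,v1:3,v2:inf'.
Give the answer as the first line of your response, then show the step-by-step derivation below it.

v0:1,v1:0,v2:inf,v3:1,v4:3,v5:inf

step 1: dist = v0:1,v1:0,v2:inf,v3:1,v4:3,v5:inf
step 2: dist = v0:1,v1:0,v2:inf,v3:1,v4:3,v5:inf
step 3: dist = v0:1,v1:0,v2:inf,v3:1,v4:3,v5:inf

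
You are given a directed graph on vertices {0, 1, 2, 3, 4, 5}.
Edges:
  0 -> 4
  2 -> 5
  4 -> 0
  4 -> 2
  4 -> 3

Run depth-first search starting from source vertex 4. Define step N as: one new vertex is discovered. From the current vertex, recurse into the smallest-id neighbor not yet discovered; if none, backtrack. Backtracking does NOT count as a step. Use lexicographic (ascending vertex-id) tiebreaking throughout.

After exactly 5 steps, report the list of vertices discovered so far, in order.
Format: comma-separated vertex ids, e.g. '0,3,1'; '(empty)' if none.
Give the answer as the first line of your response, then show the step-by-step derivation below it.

4,0,2,5,3

step 1: discover 4; path=4; order=4
step 2: discover 0; path=4>0; order=4,0
step 3: discover 2; path=4>2; order=4,0,2
step 4: discover 5; path=4>2>5; order=4,0,2,5
step 5: discover 3; path=4>3; order=4,0,2,5,3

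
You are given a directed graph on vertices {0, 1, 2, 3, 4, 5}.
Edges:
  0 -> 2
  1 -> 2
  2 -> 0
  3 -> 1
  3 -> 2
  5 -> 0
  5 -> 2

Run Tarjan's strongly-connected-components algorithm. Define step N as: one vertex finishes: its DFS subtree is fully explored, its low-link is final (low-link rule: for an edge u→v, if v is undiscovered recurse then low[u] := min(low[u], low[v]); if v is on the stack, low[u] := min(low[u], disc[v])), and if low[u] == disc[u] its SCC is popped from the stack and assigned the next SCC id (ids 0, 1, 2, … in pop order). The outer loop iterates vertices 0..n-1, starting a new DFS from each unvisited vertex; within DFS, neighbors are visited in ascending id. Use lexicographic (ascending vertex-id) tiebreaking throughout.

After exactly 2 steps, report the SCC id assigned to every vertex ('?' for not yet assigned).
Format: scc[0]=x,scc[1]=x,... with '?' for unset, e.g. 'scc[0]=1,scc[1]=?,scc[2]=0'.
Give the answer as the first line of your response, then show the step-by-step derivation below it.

scc[0]=0,scc[1]=?,scc[2]=0,scc[3]=?,scc[4]=?,scc[5]=?

step 1: low=(low[0]=0,low[1]=?,low[2]=0,low[3]=?,low[4]=?,low[5]=?); scc=(scc[0]=?,scc[1]=?,scc[2]=?,scc[3]=?,scc[4]=?,scc[5]=?)
step 2: low=(low[0]=0,low[1]=?,low[2]=0,low[3]=?,low[4]=?,low[5]=?); scc=(scc[0]=0,scc[1]=?,scc[2]=0,scc[3]=?,scc[4]=?,scc[5]=?)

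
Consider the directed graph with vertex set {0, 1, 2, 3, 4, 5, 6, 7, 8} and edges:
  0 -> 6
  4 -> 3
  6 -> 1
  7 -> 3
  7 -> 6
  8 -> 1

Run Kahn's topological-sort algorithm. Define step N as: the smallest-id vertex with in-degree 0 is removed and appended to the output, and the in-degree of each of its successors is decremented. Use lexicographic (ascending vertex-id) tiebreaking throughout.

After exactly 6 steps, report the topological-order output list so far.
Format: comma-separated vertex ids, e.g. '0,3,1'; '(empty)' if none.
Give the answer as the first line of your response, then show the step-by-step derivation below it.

0,2,4,5,7,3

step 1: output 0; order=[0]; indeg=(0,2,0,2,0,0,1,0,0)
step 2: output 2; order=[0,2]; indeg=(0,2,0,2,0,0,1,0,0)
step 3: output 4; order=[0,2,4]; indeg=(0,2,0,1,0,0,1,0,0)
step 4: output 5; order=[0,2,4,5]; indeg=(0,2,0,1,0,0,1,0,0)
step 5: output 7; order=[0,2,4,5,7]; indeg=(0,2,0,0,0,0,0,0,0)
step 6: output 3; order=[0,2,4,5,7,3]; indeg=(0,2,0,0,0,0,0,0,0)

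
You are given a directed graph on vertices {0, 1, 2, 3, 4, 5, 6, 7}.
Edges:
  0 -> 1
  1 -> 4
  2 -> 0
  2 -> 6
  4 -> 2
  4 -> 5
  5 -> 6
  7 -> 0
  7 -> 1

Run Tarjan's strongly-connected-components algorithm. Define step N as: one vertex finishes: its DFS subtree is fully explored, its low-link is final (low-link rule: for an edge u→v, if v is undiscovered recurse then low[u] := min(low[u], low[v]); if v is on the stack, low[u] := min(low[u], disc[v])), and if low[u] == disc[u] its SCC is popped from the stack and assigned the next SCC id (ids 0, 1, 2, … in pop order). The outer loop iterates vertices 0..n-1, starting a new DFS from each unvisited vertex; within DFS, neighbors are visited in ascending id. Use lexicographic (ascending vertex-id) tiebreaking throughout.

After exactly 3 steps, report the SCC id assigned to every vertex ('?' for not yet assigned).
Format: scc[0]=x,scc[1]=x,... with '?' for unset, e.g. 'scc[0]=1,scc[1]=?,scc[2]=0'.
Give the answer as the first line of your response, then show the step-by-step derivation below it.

scc[0]=?,scc[1]=?,scc[2]=?,scc[3]=?,scc[4]=?,scc[5]=1,scc[6]=0,scc[7]=?

step 1: low=(low[0]=0,low[1]=1,low[2]=0,low[3]=?,low[4]=2,low[5]=?,low[6]=4,low[7]=?); scc=(scc[0]=?,scc[1]=?,scc[2]=?,scc[3]=?,scc[4]=?,scc[5]=?,scc[6]=0,scc[7]=?)
step 2: low=(low[0]=0,low[1]=1,low[2]=0,low[3]=?,low[4]=2,low[5]=?,low[6]=4,low[7]=?); scc=(scc[0]=?,scc[1]=?,scc[2]=?,scc[3]=?,scc[4]=?,scc[5]=?,scc[6]=0,scc[7]=?)
step 3: low=(low[0]=0,low[1]=1,low[2]=0,low[3]=?,low[4]=0,low[5]=5,low[6]=4,low[7]=?); scc=(scc[0]=?,scc[1]=?,scc[2]=?,scc[3]=?,scc[4]=?,scc[5]=1,scc[6]=0,scc[7]=?)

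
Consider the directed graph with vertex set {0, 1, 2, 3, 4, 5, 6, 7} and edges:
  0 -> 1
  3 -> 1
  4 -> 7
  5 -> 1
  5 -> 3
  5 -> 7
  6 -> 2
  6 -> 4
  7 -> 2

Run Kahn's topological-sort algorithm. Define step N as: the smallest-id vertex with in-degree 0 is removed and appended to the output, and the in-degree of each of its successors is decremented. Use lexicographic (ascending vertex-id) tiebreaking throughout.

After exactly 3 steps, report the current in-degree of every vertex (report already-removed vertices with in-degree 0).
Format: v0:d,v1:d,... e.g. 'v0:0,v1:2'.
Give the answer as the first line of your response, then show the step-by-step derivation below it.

v0:0,v1:0,v2:2,v3:0,v4:1,v5:0,v6:0,v7:1

step 1: output 0; order=[0]; indeg=(0,2,2,1,1,0,0,2)
step 2: output 5; order=[0,5]; indeg=(0,1,2,0,1,0,0,1)
step 3: output 3; order=[0,5,3]; indeg=(0,0,2,0,1,0,0,1)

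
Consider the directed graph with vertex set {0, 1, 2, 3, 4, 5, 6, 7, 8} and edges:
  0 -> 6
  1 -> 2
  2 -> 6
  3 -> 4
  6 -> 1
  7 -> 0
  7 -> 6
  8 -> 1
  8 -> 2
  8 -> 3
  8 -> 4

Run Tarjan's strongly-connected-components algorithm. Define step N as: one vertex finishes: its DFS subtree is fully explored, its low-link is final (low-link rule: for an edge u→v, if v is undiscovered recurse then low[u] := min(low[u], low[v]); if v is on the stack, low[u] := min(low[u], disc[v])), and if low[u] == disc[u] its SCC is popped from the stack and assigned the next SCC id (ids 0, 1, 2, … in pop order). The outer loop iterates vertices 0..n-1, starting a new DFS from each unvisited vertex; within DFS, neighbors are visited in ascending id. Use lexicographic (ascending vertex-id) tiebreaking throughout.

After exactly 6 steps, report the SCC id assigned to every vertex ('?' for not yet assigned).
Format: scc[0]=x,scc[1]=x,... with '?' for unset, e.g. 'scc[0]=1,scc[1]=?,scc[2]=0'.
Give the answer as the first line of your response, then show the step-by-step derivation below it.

scc[0]=1,scc[1]=0,scc[2]=0,scc[3]=3,scc[4]=2,scc[5]=?,scc[6]=0,scc[7]=?,scc[8]=?

step 1: low=(low[0]=0,low[1]=2,low[2]=1,low[3]=?,low[4]=?,low[5]=?,low[6]=1,low[7]=?,low[8]=?); scc=(scc[0]=?,scc[1]=?,scc[2]=?,scc[3]=?,scc[4]=?,scc[5]=?,scc[6]=?,scc[7]=?,scc[8]=?)
step 2: low=(low[0]=0,low[1]=1,low[2]=1,low[3]=?,low[4]=?,low[5]=?,low[6]=1,low[7]=?,low[8]=?); scc=(scc[0]=?,scc[1]=?,scc[2]=?,scc[3]=?,scc[4]=?,scc[5]=?,scc[6]=?,scc[7]=?,scc[8]=?)
step 3: low=(low[0]=0,low[1]=1,low[2]=1,low[3]=?,low[4]=?,low[5]=?,low[6]=1,low[7]=?,low[8]=?); scc=(scc[0]=?,scc[1]=0,scc[2]=0,scc[3]=?,scc[4]=?,scc[5]=?,scc[6]=0,scc[7]=?,scc[8]=?)
step 4: low=(low[0]=0,low[1]=1,low[2]=1,low[3]=?,low[4]=?,low[5]=?,low[6]=1,low[7]=?,low[8]=?); scc=(scc[0]=1,scc[1]=0,scc[2]=0,scc[3]=?,scc[4]=?,scc[5]=?,scc[6]=0,scc[7]=?,scc[8]=?)
step 5: low=(low[0]=0,low[1]=1,low[2]=1,low[3]=4,low[4]=5,low[5]=?,low[6]=1,low[7]=?,low[8]=?); scc=(scc[0]=1,scc[1]=0,scc[2]=0,scc[3]=?,scc[4]=2,scc[5]=?,scc[6]=0,scc[7]=?,scc[8]=?)
step 6: low=(low[0]=0,low[1]=1,low[2]=1,low[3]=4,low[4]=5,low[5]=?,low[6]=1,low[7]=?,low[8]=?); scc=(scc[0]=1,scc[1]=0,scc[2]=0,scc[3]=3,scc[4]=2,scc[5]=?,scc[6]=0,scc[7]=?,scc[8]=?)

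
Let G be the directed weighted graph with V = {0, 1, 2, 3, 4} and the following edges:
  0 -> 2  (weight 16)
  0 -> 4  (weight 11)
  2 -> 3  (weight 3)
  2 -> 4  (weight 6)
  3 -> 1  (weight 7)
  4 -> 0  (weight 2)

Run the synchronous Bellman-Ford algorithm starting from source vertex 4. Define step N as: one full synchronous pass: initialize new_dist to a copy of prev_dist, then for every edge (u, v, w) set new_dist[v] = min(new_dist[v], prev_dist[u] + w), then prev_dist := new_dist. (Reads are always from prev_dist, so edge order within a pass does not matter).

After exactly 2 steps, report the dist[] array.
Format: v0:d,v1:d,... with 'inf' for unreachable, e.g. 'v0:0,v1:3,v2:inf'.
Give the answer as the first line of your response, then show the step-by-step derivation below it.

v0:2,v1:inf,v2:18,v3:inf,v4:0

step 1: dist = v0:2,v1:inf,v2:inf,v3:inf,v4:0
step 2: dist = v0:2,v1:inf,v2:18,v3:inf,v4:0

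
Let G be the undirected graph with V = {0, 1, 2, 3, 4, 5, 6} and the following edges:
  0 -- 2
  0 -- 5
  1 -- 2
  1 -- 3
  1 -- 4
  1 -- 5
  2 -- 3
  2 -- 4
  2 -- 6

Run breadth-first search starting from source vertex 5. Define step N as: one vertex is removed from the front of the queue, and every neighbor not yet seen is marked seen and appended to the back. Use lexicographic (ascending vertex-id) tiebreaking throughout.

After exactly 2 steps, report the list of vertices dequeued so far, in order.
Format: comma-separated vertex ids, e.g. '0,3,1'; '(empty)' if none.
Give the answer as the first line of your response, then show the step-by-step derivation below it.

5,0

step 1: dequeue 5; queue=[0,1]; order=5
step 2: dequeue 0; queue=[1,2]; order=5,0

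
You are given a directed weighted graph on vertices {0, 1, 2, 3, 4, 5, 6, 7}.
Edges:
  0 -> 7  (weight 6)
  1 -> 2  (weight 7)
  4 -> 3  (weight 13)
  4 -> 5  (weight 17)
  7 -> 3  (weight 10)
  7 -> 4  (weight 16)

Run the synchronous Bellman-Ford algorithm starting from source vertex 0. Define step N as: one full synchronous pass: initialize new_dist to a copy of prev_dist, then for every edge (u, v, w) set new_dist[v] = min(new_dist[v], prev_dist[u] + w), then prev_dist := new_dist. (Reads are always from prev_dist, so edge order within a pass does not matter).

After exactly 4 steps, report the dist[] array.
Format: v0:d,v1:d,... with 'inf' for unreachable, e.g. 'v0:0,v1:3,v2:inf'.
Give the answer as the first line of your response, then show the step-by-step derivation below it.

v0:0,v1:inf,v2:inf,v3:16,v4:22,v5:39,v6:inf,v7:6

step 1: dist = v0:0,v1:inf,v2:inf,v3:inf,v4:inf,v5:inf,v6:inf,v7:6
step 2: dist = v0:0,v1:inf,v2:inf,v3:16,v4:22,v5:inf,v6:inf,v7:6
step 3: dist = v0:0,v1:inf,v2:inf,v3:16,v4:22,v5:39,v6:inf,v7:6
step 4: dist = v0:0,v1:inf,v2:inf,v3:16,v4:22,v5:39,v6:inf,v7:6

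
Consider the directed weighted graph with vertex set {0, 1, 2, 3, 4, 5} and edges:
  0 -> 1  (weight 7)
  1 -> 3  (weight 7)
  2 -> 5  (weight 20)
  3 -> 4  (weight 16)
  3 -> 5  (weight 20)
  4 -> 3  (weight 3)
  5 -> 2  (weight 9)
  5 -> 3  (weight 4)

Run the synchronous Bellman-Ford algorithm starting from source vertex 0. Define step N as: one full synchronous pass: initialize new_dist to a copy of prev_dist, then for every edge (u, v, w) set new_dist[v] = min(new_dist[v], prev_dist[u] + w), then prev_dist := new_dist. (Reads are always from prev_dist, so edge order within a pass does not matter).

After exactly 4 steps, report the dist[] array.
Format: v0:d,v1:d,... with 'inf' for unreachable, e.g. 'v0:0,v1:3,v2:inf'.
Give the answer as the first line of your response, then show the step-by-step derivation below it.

v0:0,v1:7,v2:43,v3:14,v4:30,v5:34

step 1: dist = v0:0,v1:7,v2:inf,v3:inf,v4:inf,v5:inf
step 2: dist = v0:0,v1:7,v2:inf,v3:14,v4:inf,v5:inf
step 3: dist = v0:0,v1:7,v2:inf,v3:14,v4:30,v5:34
step 4: dist = v0:0,v1:7,v2:43,v3:14,v4:30,v5:34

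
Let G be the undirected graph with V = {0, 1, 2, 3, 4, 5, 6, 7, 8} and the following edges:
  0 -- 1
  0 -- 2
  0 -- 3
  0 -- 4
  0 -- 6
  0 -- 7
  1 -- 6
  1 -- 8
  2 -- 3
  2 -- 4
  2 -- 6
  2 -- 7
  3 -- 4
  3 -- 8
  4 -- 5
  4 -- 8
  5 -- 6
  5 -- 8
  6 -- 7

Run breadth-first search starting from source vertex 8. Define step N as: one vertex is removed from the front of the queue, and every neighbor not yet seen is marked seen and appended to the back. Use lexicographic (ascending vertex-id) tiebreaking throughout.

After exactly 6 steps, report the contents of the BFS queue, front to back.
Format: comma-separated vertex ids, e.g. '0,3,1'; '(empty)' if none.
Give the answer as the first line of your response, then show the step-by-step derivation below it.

6,2,7

step 1: dequeue 8; queue=[1,3,4,5]; order=8
step 2: dequeue 1; queue=[3,4,5,0,6]; order=8,1
step 3: dequeue 3; queue=[4,5,0,6,2]; order=8,1,3
step 4: dequeue 4; queue=[5,0,6,2]; order=8,1,3,4
step 5: dequeue 5; queue=[0,6,2]; order=8,1,3,4,5
step 6: dequeue 0; queue=[6,2,7]; order=8,1,3,4,5,0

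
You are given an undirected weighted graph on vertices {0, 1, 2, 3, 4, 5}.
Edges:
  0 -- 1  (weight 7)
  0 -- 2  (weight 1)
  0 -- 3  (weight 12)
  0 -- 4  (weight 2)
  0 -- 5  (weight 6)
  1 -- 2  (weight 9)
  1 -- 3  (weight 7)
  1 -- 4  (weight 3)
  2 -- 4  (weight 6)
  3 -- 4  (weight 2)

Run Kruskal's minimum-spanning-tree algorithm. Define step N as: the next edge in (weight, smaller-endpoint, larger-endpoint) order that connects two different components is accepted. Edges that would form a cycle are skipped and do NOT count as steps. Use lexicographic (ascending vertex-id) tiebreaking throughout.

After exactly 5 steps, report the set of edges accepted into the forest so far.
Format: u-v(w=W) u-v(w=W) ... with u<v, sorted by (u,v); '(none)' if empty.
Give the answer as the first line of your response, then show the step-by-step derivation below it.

0-2(w=1) 0-4(w=2) 0-5(w=6) 1-4(w=3) 3-4(w=2)

step 1: add edge 0-2 (w=1); MST = {0-2(w=1)}
step 2: add edge 0-4 (w=2); MST = {0-2(w=1) 0-4(w=2)}
step 3: add edge 3-4 (w=2); MST = {0-2(w=1) 0-4(w=2) 3-4(w=2)}
step 4: add edge 1-4 (w=3); MST = {0-2(w=1) 0-4(w=2) 1-4(w=3) 3-4(w=2)}
step 5: add edge 0-5 (w=6); MST = {0-2(w=1) 0-4(w=2) 0-5(w=6) 1-4(w=3) 3-4(w=2)}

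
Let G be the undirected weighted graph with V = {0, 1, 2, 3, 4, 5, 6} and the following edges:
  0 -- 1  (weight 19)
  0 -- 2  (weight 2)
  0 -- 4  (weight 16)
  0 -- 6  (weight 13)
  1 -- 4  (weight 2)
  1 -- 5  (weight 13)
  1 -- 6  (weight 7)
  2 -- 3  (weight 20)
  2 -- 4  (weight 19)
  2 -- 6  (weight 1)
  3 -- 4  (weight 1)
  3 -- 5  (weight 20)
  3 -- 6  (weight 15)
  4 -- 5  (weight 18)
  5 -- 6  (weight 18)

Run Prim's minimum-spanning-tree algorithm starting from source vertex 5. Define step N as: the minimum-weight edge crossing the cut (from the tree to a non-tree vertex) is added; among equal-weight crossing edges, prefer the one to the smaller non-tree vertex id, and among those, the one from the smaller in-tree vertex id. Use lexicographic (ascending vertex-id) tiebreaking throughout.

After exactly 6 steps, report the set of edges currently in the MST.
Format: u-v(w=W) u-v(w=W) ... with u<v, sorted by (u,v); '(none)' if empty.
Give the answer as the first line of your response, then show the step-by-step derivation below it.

0-2(w=2) 1-4(w=2) 1-5(w=13) 1-6(w=7) 2-6(w=1) 3-4(w=1)

step 1: add edge 1-5 (w=13); MST = {1-5(w=13)}
step 2: add edge 1-4 (w=2); MST = {1-4(w=2) 1-5(w=13)}
step 3: add edge 3-4 (w=1); MST = {1-4(w=2) 1-5(w=13) 3-4(w=1)}
step 4: add edge 1-6 (w=7); MST = {1-4(w=2) 1-5(w=13) 1-6(w=7) 3-4(w=1)}
step 5: add edge 2-6 (w=1); MST = {1-4(w=2) 1-5(w=13) 1-6(w=7) 2-6(w=1) 3-4(w=1)}
step 6: add edge 0-2 (w=2); MST = {0-2(w=2) 1-4(w=2) 1-5(w=13) 1-6(w=7) 2-6(w=1) 3-4(w=1)}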